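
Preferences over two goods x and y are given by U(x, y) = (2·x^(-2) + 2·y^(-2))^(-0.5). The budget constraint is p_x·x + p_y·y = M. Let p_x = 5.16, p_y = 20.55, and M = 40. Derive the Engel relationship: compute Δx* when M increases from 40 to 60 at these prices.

Δx* = 1.1035

MRS = MU_x/MU_y = (y/x)^(3). Set equal to p_x/p_y.
Hence y/x = (p_x/p_y)^(1/(3)), i.e. raised to the 1/3 power.
With the ratio pinned down, the budget gives x* = M/(p_x + p_y·(y/x)) and y* = (y/x)·x*.
Numerically y/x = 0.630879, so x* = 40/(5.16 + 20.55·0.630879) = 2.207.
At M' = 60: x* = 3.3104. Change: 3.3104 − 2.207 = 1.1035.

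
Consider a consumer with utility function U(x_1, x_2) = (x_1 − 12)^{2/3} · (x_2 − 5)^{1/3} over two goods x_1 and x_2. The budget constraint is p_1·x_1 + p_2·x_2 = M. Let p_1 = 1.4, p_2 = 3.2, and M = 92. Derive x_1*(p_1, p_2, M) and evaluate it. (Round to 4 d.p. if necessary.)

x_1* = 40.1905

Let x_1' = x_1−12, x_2' = x_2−5. MRS = 2·x_2'/x_1' = p_1/p_2.
After buying the subsistence bundle (12, 5), a share 2/3 of the remaining income goes to x_1: x_1* = 12 + 2/3·(M − 12p_1 − 5p_2)/p_1.
Discretionary income = 92 − 12·1.4 − 5·3.2 = 59.2; x_1* = 12 + 2/3·59.2/1.4 = 40.1905.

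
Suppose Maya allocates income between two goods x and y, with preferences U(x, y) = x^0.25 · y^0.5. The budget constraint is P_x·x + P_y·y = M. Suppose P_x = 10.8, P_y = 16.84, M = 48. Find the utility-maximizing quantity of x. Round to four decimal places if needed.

MU_x/MU_y = (0.25·y)/(0.5·x); tangency sets this equal to P_x/P_y.
Rearranging, P_y·y = 2·P_x·x. Substituting into the budget gives P_x·x·(1 + 2) = M.
Demand: x*(P_x,P_y,M) = 1/3·M/P_x and y* = 2/3·M/P_y.
At P_x=10.8, P_y=16.84, M=48: x* = 1/3·48/10.8 = 1.4815.

x* = 1.4815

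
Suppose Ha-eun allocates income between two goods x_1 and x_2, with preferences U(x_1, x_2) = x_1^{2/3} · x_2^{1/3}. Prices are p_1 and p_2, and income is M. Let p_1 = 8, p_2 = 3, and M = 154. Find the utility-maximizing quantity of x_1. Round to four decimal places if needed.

x_1* = 12.8333

At p_1=8, p_2=3, M=154: x_1* = 2/3·154/8 = 12.8333.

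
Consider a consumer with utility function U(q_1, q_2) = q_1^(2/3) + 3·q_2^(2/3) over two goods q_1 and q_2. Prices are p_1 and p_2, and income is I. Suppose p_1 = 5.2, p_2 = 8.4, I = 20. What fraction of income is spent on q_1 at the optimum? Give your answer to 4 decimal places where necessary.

With the ratio pinned down, the budget gives q_1* = I/(p_1 + p_2·(q_2/q_1)) and q_2* = (q_2/q_1)·q_1*.
Numerically q_2/q_1 = 6.405248, so q_1* = 20/(5.2 + 8.4·6.405248) = 0.339 and q_2* = 6.405248·0.339 = 2.1711.
Expenditure on q_1: 5.2·0.339 = 1.7626; share = 0.0881.

share on q_1 = 0.0881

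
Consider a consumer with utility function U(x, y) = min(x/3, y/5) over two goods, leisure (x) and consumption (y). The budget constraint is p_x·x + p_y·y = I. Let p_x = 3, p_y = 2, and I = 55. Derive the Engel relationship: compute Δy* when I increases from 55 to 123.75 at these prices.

Δy* = 18.0921

Leontief preferences: the optimum is at the kink where x/3 = y/5, i.e. y = (5/3)·x.
Budget: p_x·x + p_y·(5/3)·x = I, so (3·p_x + 5·p_y)·x = 3·I.
Demand: x*(p_x,p_y,I) = 3·I/(3·p_x + 5·p_y), y* = 5·I/(3·p_x + 5·p_y).
Here 3·3 + 5·2 = 19, giving y* = 14.4737.
At I' = 123.75: y* = 32.5658. Change: 32.5658 − 14.4737 = 18.0921.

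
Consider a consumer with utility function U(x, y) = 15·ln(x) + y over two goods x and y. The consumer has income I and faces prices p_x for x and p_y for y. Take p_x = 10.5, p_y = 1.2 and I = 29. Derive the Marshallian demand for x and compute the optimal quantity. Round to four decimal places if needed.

MU_x = 15/x, MU_y = 1. Tangency: 15/x = p_x/p_y.
So x*(p_x,p_y) = 15·p_y/p_x, independent of income; and y* = (I − 15·p_y)/p_y.
At the given prices: x* = 15·1.2/10.5 = 1.7143.

x* = 1.7143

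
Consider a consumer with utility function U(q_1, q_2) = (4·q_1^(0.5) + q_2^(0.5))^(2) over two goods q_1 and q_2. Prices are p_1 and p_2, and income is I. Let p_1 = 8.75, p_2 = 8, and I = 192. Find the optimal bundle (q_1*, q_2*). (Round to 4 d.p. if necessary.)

MU_q_1 ∝ 4·q_1^(-0.5), MU_q_2 ∝ q_2^(-0.5), so MRS = 4·(q_2/q_1)^(0.5) = p_1/p_2.
Hence q_2/q_1 = ((1/4)·p_1/p_2)^(1/(0.5)), i.e. raised to the 2 power.
Substitute q_2 = (q_2/q_1)·q_1 into the budget: q_1* = I/(p_1 + p_2·(q_2/q_1)).
Numerically q_2/q_1 = 0.074768, so q_1* = 192/(8.75 + 8·0.074768) = 20.5388 and q_2* = 0.074768·20.5388 = 1.5356.

q_1* = 20.5388, q_2* = 1.5356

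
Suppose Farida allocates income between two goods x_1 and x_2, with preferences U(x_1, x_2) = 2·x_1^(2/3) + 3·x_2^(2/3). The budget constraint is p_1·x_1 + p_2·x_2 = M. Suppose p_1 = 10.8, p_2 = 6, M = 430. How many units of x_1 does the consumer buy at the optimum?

Substitute x_2 = (x_2/x_1)·x_1 into the budget: x_1* = M/(p_1 + p_2·(x_2/x_1)).
Numerically x_2/x_1 = 19.683, so x_1* = 430/(10.8 + 6·19.683) = 3.336.

x_1* = 3.336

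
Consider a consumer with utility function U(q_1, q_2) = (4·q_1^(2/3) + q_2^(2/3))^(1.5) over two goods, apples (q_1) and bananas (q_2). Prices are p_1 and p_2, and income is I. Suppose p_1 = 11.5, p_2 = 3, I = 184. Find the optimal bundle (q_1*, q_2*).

q_1* = 13.0124, q_2* = 11.4526

MU_q_1 ∝ 4·q_1^(-1/3), MU_q_2 ∝ q_2^(-1/3), so MRS = 4·(q_2/q_1)^(1/3) = p_1/p_2.
Solve for the ratio: q_2/q_1 = [(1/4)·p_1/p_2]^(3).
With the ratio pinned down, the budget gives q_1* = I/(p_1 + p_2·(q_2/q_1)) and q_2* = (q_2/q_1)·q_1*.
Numerically q_2/q_1 = 0.880136, so q_1* = 184/(11.5 + 3·0.880136) = 13.0124 and q_2* = 0.880136·13.0124 = 11.4526.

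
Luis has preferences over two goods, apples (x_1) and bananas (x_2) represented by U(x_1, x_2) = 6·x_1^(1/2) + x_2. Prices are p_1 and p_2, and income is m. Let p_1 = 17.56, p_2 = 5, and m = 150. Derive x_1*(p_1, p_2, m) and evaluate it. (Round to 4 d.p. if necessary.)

x_1* = 0.7297

Set MRS = p_1/p_2: 3·x_1^(−1/2) = p_1/p_2.
Thus x_1* = (3·p_2/p_1)² — independent of m — with the rest of income spent on x_2.
Plugging in: x_1* = (3·5/17.56)² = 0.7297.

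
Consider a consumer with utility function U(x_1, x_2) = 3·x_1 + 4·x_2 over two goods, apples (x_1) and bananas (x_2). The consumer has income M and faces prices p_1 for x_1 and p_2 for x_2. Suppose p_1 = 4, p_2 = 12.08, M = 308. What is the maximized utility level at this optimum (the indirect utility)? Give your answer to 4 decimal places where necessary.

V = 231

Perfect substitutes: compare marginal utility per dollar. 3/p_1 vs 4/p_2 → 0.75 vs 0.3311.
x_1 gives more utility per dollar, so spend all income on x_1: x_1* = M/p_1, x_2* = 0.
Numerically: x_1* = 77, x_2* = 0.
Utility at the optimum: U(77, 0) = 231.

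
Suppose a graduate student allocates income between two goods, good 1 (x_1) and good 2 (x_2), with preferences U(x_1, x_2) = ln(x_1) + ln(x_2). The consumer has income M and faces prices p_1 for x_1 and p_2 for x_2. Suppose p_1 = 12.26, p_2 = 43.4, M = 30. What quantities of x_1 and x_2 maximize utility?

x_1* = 1.2235, x_2* = 0.3456

MU_x_1/MU_x_2 = (x_2)/(x_1); tangency sets this equal to p_1/p_2.
So p_2·x_2 = p_1·x_1; combined with the budget, a share 0.5 of income goes to x_1.
Demand: x_1*(p_1,p_2,M) = 0.5·M/p_1 and x_2* = 0.5·M/p_2.
At p_1=12.26, p_2=43.4, M=30: x_1* = 0.5·30/12.26 = 1.2235, x_2* = 0.3456.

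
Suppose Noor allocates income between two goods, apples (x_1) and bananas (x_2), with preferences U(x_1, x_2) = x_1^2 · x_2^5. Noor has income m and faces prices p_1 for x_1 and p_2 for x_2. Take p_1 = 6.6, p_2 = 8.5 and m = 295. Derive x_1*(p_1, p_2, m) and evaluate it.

Tangency: MRS = (2/5)·x_2/x_1 = p_1/p_2.
So 2·p_2·x_2 = 5·p_1·x_1; combined with the budget, a share 2/7 of income goes to x_1.
Demand: x_1*(p_1,p_2,m) = 2/7·m/p_1 and x_2* = 5/7·m/p_2.
At p_1=6.6, p_2=8.5, m=295: x_1* = 2/7·295/6.6 = 12.7706.

x_1* = 12.7706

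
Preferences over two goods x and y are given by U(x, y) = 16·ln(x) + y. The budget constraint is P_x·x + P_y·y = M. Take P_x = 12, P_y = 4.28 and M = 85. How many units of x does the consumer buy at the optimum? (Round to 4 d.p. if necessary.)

x* = 5.7067

Set MRS = P_x/P_y: (16/x)/1 = P_x/P_y.
So x*(P_x,P_y) = 16·P_y/P_x, independent of income; and y* = (M − 16·P_y)/P_y.
At the given prices: x* = 16·4.28/12 = 5.7067.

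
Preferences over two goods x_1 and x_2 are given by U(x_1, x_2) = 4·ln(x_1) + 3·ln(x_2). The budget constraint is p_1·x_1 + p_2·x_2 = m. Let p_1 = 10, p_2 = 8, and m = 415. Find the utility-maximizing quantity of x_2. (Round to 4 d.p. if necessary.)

MU_x_1/MU_x_2 = (4·x_2)/(3·x_1); tangency sets this equal to p_1/p_2.
So 4·p_2·x_2 = 3·p_1·x_1; combined with the budget, a share 4/7 of income goes to x_1.
Demand: x_1*(p_1,p_2,m) = 4/7·m/p_1 and x_2* = 3/7·m/p_2.
At p_1=10, p_2=8, m=415: x_2* = 3/7·415/8 = 22.2321.

x_2* = 22.2321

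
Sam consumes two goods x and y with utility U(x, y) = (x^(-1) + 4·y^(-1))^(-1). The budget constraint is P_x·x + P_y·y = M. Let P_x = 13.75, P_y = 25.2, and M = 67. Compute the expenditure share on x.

From the CES first-order condition, (1/4)·(y/x)^(2) = P_x/P_y.
Solve for the ratio: y/x = [4·P_x/P_y]^(0.5).
With the ratio pinned down, the budget gives x* = M/(P_x + P_y·(y/x)) and y* = (y/x)·x*.
Numerically y/x = 1.477342, so x* = 67/(13.75 + 25.2·1.477342) = 1.3143 and y* = 1.477342·1.3143 = 1.9416.
Expenditure on x: 13.75·1.3143 = 18.0712; share = 0.2697.

share on x = 0.2697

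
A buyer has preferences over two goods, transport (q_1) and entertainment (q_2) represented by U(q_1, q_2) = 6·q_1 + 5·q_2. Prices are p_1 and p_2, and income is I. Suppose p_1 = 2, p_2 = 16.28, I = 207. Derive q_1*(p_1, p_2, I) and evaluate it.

q_1* = 103.5

Perfect substitutes: compare marginal utility per dollar. 6/p_1 vs 5/p_2 → 3 vs 0.3071.
q_1 gives more utility per dollar, so spend all income on q_1: q_1* = I/p_1, q_2* = 0.
Numerically: q_1* = 103.5, q_2* = 0.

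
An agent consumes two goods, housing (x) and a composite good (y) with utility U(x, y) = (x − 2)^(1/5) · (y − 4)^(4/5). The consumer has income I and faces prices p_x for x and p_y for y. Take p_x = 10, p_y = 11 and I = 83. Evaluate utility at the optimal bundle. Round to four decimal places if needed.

V = 1.0674

This is Cobb-Douglas in (x−2, y−4): tangency gives 0.2·p_y·(y−4) = 0.8·p_x·(x−2).
After buying the subsistence bundle (2, 4), a share 0.2 of the remaining income goes to x: x* = 2 + 0.2·(I − 2p_x − 4p_y)/p_x.
Discretionary income = 83 − 2·10 − 4·11 = 19; x* = 2 + 0.2·19/10 = 2.38; y* = 4 + 0.8·19/11 = 5.3818.
Utility at the optimum: U(2.38, 5.3818) = 1.0674.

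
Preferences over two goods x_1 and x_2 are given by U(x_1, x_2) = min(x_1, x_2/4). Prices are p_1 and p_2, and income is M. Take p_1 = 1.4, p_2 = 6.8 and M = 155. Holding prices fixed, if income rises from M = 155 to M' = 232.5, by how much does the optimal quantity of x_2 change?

Leontief preferences: the optimum is at the kink where x_1/1 = x_2/4, i.e. x_2 = 4·x_1.
Budget: p_1·x_1 + p_2·4·x_1 = M, so (p_1 + 4·p_2)·x_1 = M.
Demand: x_1*(p_1,p_2,M) = M/(p_1 + 4·p_2), x_2* = 4·M/(p_1 + 4·p_2).
Here 1.4 + 4·6.8 = 28.6, giving x_2* = 21.6783.
At M' = 232.5: x_2* = 32.5175. Change: 32.5175 − 21.6783 = 10.8392.

Δx_2* = 10.8392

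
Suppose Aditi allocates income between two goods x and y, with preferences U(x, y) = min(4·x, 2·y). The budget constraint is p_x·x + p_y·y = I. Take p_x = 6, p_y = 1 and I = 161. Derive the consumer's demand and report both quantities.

With perfect complements, no substitution: consume in ratio x:y = 2:4.
Budget: p_x·x + p_y·2·x = I, so (2·p_x + 4·p_y)·x = 2·I.
Demand: x*(p_x,p_y,I) = 2·I/(2·p_x + 4·p_y), y* = 4·I/(2·p_x + 4·p_y).
Here 2·6 + 4·1 = 16, giving x* = 20.125 and y* = 40.25.

x* = 20.125, y* = 40.25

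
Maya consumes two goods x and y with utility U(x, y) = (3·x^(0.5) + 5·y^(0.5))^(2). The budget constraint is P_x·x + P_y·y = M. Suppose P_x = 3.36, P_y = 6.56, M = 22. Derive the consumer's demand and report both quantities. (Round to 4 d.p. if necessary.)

x* = 2.7025, y* = 1.9694

MRS = MU_x/MU_y = (3/5)·(y/x)^(0.5). Set equal to P_x/P_y.
Hence y/x = ((5/3)·P_x/P_y)^(1/(0.5)), i.e. raised to the 2 power.
With the ratio pinned down, the budget gives x* = M/(P_x + P_y·(y/x)) and y* = (y/x)·x*.
Numerically y/x = 0.728733, so x* = 22/(3.36 + 6.56·0.728733) = 2.7025 and y* = 0.728733·2.7025 = 1.9694.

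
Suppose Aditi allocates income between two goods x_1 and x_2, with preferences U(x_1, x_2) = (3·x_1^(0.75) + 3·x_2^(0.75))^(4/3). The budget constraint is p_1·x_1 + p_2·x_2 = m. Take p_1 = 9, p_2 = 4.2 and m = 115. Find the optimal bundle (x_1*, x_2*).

x_1* = 1.1788, x_2* = 24.855

From the CES first-order condition, (x_2/x_1)^(0.25) = p_1/p_2.
Solve for the ratio: x_2/x_1 = [p_1/p_2]^(4).
With the ratio pinned down, the budget gives x_1* = m/(p_1 + p_2·(x_2/x_1)) and x_2* = (x_2/x_1)·x_1*.
Numerically x_2/x_1 = 21.084965, so x_1* = 115/(9 + 4.2·21.084965) = 1.1788 and x_2* = 21.084965·1.1788 = 24.855.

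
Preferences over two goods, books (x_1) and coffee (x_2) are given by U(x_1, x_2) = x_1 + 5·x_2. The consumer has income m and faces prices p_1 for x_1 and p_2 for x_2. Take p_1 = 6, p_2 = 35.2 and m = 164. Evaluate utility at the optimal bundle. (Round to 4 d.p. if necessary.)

Perfect substitutes: compare marginal utility per dollar. 1/p_1 vs 5/p_2 → 0.1667 vs 0.142.
x_1 gives more utility per dollar, so spend all income on x_1: x_1* = m/p_1, x_2* = 0.
Numerically: x_1* = 27.3333, x_2* = 0.
Utility at the optimum: U(27.3333, 0) = 27.3333.

V = 27.3333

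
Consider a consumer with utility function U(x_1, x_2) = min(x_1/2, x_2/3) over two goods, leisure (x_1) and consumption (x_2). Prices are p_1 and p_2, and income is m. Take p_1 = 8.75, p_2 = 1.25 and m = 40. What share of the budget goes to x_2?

With perfect complements, no substitution: consume in ratio x_1:x_2 = 2:3.
Budget: p_1·x_1 + p_2·(3/2)·x_1 = m, so (2·p_1 + 3·p_2)·x_1 = 2·m.
Demand: x_1*(p_1,p_2,m) = 2·m/(2·p_1 + 3·p_2), x_2* = 3·m/(2·p_1 + 3·p_2).
Here 2·8.75 + 3·1.25 = 21.25, giving x_1* = 3.7647 and x_2* = 5.6471.
Expenditure on x_2: 1.25·5.6471 = 7.0588; share = 0.1765.

share on x_2 = 0.1765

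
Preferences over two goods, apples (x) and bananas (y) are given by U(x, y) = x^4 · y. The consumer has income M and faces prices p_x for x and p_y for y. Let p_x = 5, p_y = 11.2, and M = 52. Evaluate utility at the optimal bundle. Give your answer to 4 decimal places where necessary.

The MRS is 4·y/x. Set MRS = p_x/p_y.
So 4·p_y·y = p_x·x; combined with the budget, a share 0.8 of income goes to x.
Demand: x*(p_x,p_y,M) = 0.8·M/p_x and y* = 0.2·M/p_y.
At p_x=5, p_y=11.2, M=52: x* = 0.8·52/5 = 8.32, y* = 0.9286.
Utility at the optimum: U(8.32, 0.9286) = 4449.4735.

V = 4449.4735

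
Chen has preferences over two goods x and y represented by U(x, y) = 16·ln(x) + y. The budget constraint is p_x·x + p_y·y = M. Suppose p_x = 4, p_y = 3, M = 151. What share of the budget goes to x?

share on x = 0.3179

So x*(p_x,p_y) = 16·p_y/p_x, independent of income; and y* = (M − 16·p_y)/p_y.
At the given prices: x* = 16·3/4 = 12, and y* = 34.3333.
Expenditure on x: 4·12 = 48; share = 0.3179.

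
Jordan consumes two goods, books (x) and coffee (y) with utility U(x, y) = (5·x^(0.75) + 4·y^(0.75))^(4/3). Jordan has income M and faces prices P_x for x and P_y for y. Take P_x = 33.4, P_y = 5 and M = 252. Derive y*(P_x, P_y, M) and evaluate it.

Numerically y/x = 815.578555, so x* = 252/(33.4 + 5·815.578555) = 0.0613 and y* = 815.578555·0.0613 = 49.9906.

y* = 49.9906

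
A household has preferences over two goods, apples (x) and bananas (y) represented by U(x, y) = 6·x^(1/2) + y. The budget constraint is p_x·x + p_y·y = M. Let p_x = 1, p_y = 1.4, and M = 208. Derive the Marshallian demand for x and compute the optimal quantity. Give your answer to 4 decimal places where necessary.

x* = 17.64

MU_x = 3/√x, MU_y = 1. Tangency: 3/√x = p_x/p_y.
Thus x* = (3·p_y/p_x)² — independent of M — with the rest of income spent on y.
Plugging in: x* = (3·1.4/1)² = 17.64.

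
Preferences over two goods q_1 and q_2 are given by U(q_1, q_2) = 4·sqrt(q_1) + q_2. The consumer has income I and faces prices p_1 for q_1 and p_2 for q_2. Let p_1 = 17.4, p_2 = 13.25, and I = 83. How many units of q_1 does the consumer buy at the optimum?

Plugging in: q_1* = (2·13.25/17.4)² = 2.3195.

q_1* = 2.3195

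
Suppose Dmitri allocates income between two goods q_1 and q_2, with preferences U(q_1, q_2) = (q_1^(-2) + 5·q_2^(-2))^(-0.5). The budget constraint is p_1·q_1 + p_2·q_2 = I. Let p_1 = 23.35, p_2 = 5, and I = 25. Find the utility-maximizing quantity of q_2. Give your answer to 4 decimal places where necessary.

q_2* = 1.8983

With the ratio pinned down, the budget gives q_1* = I/(p_1 + p_2·(q_2/q_1)) and q_2* = (q_2/q_1)·q_1*.
Numerically q_2/q_1 = 2.85822, so q_1* = 25/(23.35 + 5·2.85822) = 0.6642 and q_2* = 2.85822·0.6642 = 1.8983.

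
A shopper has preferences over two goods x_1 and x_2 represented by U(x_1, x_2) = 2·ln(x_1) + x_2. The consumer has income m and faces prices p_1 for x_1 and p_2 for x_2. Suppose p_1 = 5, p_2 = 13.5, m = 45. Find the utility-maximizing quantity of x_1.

x_1* = 5.4

So x_1*(p_1,p_2) = 2·p_2/p_1, independent of income; and x_2* = (m − 2·p_2)/p_2.
At the given prices: x_1* = 2·13.5/5 = 5.4.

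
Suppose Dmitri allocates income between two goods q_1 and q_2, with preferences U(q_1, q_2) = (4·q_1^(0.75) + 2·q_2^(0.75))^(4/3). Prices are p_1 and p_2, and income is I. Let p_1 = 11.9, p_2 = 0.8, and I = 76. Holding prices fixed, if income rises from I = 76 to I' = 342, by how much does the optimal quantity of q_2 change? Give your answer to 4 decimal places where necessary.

From the CES first-order condition, 2·(q_2/q_1)^(0.25) = p_1/p_2.
Solve for the ratio: q_2/q_1 = [(1/2)·p_1/p_2]^(4).
With the ratio pinned down, the budget gives q_1* = I/(p_1 + p_2·(q_2/q_1)) and q_2* = (q_2/q_1)·q_1*.
Numerically q_2/q_1 = 3059.9048, so q_1* = 76/(11.9 + 0.8·3059.9048) = 0.0309 and q_2* = 3059.9048·0.0309 = 94.5404.
At I' = 342: q_2* = 425.4319. Change: 425.4319 − 94.5404 = 330.8914.

Δq_2* = 330.8914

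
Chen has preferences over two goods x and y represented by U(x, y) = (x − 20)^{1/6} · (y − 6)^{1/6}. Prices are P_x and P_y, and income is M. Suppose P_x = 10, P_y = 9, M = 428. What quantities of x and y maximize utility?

x* = 28.7, y* = 15.6667

Let x' = x−20, y' = y−6. MRS = y'/x' = P_x/P_y.
After buying the subsistence bundle (20, 6), a share 0.5 of the remaining income goes to x: x* = 20 + 0.5·(M − 20P_x − 6P_y)/P_x.
Discretionary income = 428 − 20·10 − 6·9 = 174; x* = 20 + 0.5·174/10 = 28.7; y* = 6 + 0.5·174/9 = 15.6667.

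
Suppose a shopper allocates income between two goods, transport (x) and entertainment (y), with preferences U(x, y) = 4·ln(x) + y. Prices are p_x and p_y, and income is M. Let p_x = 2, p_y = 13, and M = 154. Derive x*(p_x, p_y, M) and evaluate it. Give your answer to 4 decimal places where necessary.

Set MRS = p_x/p_y: (4/x)/1 = p_x/p_y.
So x*(p_x,p_y) = 4·p_y/p_x, independent of income; and y* = (M − 4·p_y)/p_y.
At the given prices: x* = 4·13/2 = 26.

x* = 26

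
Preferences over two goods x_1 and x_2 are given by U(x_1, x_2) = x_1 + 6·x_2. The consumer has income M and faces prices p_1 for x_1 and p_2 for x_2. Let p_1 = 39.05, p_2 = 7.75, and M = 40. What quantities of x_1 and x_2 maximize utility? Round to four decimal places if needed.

x_1* = 0, x_2* = 5.1613

x_2 gives more utility per dollar, so spend all income on x_2: x_2* = M/p_2, x_1* = 0.
Numerically: x_1* = 0, x_2* = 5.1613.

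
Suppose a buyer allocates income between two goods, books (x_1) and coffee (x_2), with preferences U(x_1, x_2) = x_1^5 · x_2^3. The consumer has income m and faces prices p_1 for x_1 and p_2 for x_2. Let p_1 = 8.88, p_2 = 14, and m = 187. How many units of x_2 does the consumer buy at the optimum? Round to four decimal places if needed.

At p_1=8.88, p_2=14, m=187: x_2* = 0.375·187/14 = 5.0089.

x_2* = 5.0089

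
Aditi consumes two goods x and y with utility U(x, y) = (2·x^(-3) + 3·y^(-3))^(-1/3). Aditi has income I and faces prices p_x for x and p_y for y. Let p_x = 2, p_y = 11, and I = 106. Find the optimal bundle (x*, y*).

x* = 10.6541, y* = 7.6993

From the CES first-order condition, (2/3)·(y/x)^(4) = p_x/p_y.
Solve for the ratio: y/x = [(3/2)·p_x/p_y]^(0.25).
With the ratio pinned down, the budget gives x* = I/(p_x + p_y·(y/x)) and y* = (y/x)·x*.
Numerically y/x = 0.722657, so x* = 106/(2 + 11·0.722657) = 10.6541 and y* = 0.722657·10.6541 = 7.6993.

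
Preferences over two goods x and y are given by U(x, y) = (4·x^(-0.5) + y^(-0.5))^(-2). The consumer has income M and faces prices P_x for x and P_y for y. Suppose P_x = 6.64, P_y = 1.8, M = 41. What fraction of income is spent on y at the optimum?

share on y = 0.2044

From the CES first-order condition, 4·(y/x)^(1.5) = P_x/P_y.
Hence y/x = ((1/4)·P_x/P_y)^(1/(1.5)), i.e. raised to the 2/3 power.
With the ratio pinned down, the budget gives x* = M/(P_x + P_y·(y/x)) and y* = (y/x)·x*.
Numerically y/x = 0.947452, so x* = 41/(6.64 + 1.8·0.947452) = 4.9129 and y* = 0.947452·4.9129 = 4.6547.
Expenditure on y: 1.8·4.6547 = 8.3785; share = 0.2044.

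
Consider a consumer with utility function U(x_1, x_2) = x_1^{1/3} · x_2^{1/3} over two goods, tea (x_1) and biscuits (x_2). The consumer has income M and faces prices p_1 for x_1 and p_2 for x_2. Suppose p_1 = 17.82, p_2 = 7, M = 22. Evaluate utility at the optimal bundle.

Tangency: MRS = x_2/x_1 = p_1/p_2.
Rearranging, p_2·x_2 = p_1·x_1. Substituting into the budget gives p_1·x_1·(1 + 1) = M.
Demand: x_1*(p_1,p_2,M) = 0.5·M/p_1 and x_2* = 0.5·M/p_2.
At p_1=17.82, p_2=7, M=22: x_1* = 0.5·22/17.82 = 0.6173, x_2* = 1.5714.
Utility at the optimum: U(0.6173, 1.5714) = 0.9899.

V = 0.9899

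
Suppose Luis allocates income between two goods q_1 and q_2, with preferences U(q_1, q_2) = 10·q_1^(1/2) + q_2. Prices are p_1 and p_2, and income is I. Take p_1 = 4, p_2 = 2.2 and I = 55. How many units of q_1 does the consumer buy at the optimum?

q_1* = 7.5625

Solve: √q_1 = 5·p_2/p_1, so q_1*(p_1,p_2) = (5·p_2/p_1)², and q_2* = (I − p_1·q_1*)/p_2.
Plugging in: q_1* = (5·2.2/4)² = 7.5625.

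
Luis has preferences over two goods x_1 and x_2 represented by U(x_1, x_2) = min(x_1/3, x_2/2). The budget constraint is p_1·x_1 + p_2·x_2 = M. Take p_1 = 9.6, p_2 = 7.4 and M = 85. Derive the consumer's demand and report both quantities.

Leontief preferences: the optimum is at the kink where x_1/3 = x_2/2, i.e. x_2 = (2/3)·x_1.
Budget: p_1·x_1 + p_2·(2/3)·x_1 = M, so (3·p_1 + 2·p_2)·x_1 = 3·M.
Demand: x_1*(p_1,p_2,M) = 3·M/(3·p_1 + 2·p_2), x_2* = 2·M/(3·p_1 + 2·p_2).
Here 3·9.6 + 2·7.4 = 43.6, giving x_1* = 5.8486 and x_2* = 3.8991.

x_1* = 5.8486, x_2* = 3.8991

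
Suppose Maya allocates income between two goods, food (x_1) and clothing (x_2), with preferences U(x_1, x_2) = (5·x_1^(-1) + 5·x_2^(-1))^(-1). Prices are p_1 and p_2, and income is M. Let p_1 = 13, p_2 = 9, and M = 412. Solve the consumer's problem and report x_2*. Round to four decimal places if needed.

MU_x_1 ∝ 5·x_1^(-2), MU_x_2 ∝ 5·x_2^(-2), so MRS = (x_2/x_1)^(2) = p_1/p_2.
Solve for the ratio: x_2/x_1 = [p_1/p_2]^(0.5).
With the ratio pinned down, the budget gives x_1* = M/(p_1 + p_2·(x_2/x_1)) and x_2* = (x_2/x_1)·x_1*.
Numerically x_2/x_1 = 1.20185, so x_1* = 412/(13 + 9·1.20185) = 17.2988 and x_2* = 1.20185·17.2988 = 20.7906.

x_2* = 20.7906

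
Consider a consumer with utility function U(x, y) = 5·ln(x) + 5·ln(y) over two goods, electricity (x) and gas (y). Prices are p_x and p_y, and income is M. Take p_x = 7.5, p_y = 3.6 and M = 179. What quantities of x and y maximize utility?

x* = 11.9333, y* = 24.8611

MU_x/MU_y = (5·y)/(5·x); tangency sets this equal to p_x/p_y.
So 5·p_y·y = 5·p_x·x; combined with the budget, a share 0.5 of income goes to x.
Demand: x*(p_x,p_y,M) = 0.5·M/p_x and y* = 0.5·M/p_y.
At p_x=7.5, p_y=3.6, M=179: x* = 0.5·179/7.5 = 11.9333, y* = 24.8611.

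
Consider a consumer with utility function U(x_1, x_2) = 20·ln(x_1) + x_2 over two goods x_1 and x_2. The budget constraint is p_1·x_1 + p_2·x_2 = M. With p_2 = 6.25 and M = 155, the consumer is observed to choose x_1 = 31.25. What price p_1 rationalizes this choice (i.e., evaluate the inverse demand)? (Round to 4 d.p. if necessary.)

p_1 = 4

Set MRS = p_1/p_2: (20/x_1)/1 = p_1/p_2.
So x_1*(p_1,p_2) = 20·p_2/p_1, independent of income; and x_2* = (M − 20·p_2)/p_2.
Set x_1* = 31.25 in the demand function and solve for p_1: p_1 = 4.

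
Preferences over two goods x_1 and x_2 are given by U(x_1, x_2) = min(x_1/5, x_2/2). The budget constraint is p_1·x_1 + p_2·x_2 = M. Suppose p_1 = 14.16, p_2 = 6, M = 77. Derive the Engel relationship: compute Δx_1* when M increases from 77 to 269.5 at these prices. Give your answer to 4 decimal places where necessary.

Δx_1* = 11.6244

Leontief preferences: the optimum is at the kink where x_1/5 = x_2/2, i.e. x_2 = (2/5)·x_1.
Budget: p_1·x_1 + p_2·(2/5)·x_1 = M, so (5·p_1 + 2·p_2)·x_1 = 5·M.
Demand: x_1*(p_1,p_2,M) = 5·M/(5·p_1 + 2·p_2), x_2* = 2·M/(5·p_1 + 2·p_2).
Here 5·14.16 + 2·6 = 82.8, giving x_1* = 4.6498.
At M' = 269.5: x_1* = 16.2742. Change: 16.2742 − 4.6498 = 11.6244.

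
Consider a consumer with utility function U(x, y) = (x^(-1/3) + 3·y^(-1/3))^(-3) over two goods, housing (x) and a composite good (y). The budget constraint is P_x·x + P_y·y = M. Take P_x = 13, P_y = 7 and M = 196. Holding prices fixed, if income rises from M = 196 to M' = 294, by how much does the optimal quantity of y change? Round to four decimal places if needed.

Δy* = 9.2585

Substitute y = (y/x)·x into the budget: x* = M/(P_x + P_y·(y/x)).
Numerically y/x = 3.626393, so x* = 196/(13 + 7·3.626393) = 5.1062 and y* = 3.626393·5.1062 = 18.5171.
At M' = 294: y* = 27.7756. Change: 27.7756 − 18.5171 = 9.2585.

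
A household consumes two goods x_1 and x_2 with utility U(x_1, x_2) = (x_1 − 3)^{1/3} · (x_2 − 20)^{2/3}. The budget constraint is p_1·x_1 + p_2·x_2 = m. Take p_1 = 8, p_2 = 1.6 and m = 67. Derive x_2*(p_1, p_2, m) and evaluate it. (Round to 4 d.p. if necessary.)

Let x_1' = x_1−3, x_2' = x_2−20. MRS = (1/2)·x_2'/x_1' = p_1/p_2.
After buying the subsistence bundle (3, 20), a share 1/3 of the remaining income goes to x_1: x_1* = 3 + 1/3·(m − 3p_1 − 20p_2)/p_1.
Discretionary income = 67 − 3·8 − 20·1.6 = 11; x_2* = 20 + 2/3·11/1.6 = 24.5833.

x_2* = 24.5833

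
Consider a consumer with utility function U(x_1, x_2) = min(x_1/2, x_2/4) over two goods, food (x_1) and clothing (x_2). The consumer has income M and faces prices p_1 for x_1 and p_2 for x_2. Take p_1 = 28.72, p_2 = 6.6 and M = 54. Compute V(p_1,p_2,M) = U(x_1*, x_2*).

Here 2·28.72 + 4·6.6 = 83.84, giving x_1* = 1.2882 and x_2* = 2.5763.
Utility at the optimum: U(1.2882, 2.5763) = 0.6441.

V = 0.6441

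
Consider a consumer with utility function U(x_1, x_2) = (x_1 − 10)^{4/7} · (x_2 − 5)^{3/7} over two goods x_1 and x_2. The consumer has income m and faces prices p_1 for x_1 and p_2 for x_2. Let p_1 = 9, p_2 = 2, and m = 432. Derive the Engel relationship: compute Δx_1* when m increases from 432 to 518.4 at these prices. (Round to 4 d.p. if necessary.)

Δx_1* = 5.4857

Let x_1' = x_1−10, x_2' = x_2−5. MRS = (4/3)·x_2'/x_1' = p_1/p_2.
After buying the subsistence bundle (10, 5), a share 4/7 of the remaining income goes to x_1: x_1* = 10 + 4/7·(m − 10p_1 − 5p_2)/p_1.
Discretionary income = 432 − 10·9 − 5·2 = 332; x_1* = 10 + 4/7·332/9 = 31.0794.
At m' = 518.4: x_1* = 36.5651. Change: 36.5651 − 31.0794 = 5.4857.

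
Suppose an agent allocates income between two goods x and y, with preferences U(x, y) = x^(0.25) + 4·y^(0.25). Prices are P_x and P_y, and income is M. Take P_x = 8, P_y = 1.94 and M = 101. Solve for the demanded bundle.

MU_x ∝ x^(-0.75), MU_y ∝ 4·y^(-0.75), so MRS = (1/4)·(y/x)^(0.75) = P_x/P_y.
Hence y/x = (4·P_x/P_y)^(1/(0.75)), i.e. raised to the 4/3 power.
With the ratio pinned down, the budget gives x* = M/(P_x + P_y·(y/x)) and y* = (y/x)·x*.
Numerically y/x = 41.988562, so x* = 101/(8 + 1.94·41.988562) = 1.129 and y* = 41.988562·1.129 = 47.4061.

x* = 1.129, y* = 47.4061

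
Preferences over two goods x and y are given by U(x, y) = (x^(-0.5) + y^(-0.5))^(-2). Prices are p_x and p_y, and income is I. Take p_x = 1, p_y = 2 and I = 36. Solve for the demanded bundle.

x* = 15.9298, y* = 10.0351

MRS = MU_x/MU_y = (y/x)^(1.5). Set equal to p_x/p_y.
Solve for the ratio: y/x = [p_x/p_y]^(2/3).
Substitute y = (y/x)·x into the budget: x* = I/(p_x + p_y·(y/x)).
Numerically y/x = 0.629961, so x* = 36/(1 + 2·0.629961) = 15.9298 and y* = 0.629961·15.9298 = 10.0351.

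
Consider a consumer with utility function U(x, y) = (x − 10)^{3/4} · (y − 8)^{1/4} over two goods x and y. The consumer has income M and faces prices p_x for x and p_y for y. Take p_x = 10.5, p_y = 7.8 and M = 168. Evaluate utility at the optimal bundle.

Let x' = x−10, y' = y−8. MRS = 3·y'/x' = p_x/p_y.
After buying the subsistence bundle (10, 8), a share 0.75 of the remaining income goes to x: x* = 10 + 0.75·(M − 10p_x − 8p_y)/p_x.
Discretionary income = 168 − 10·10.5 − 8·7.8 = 0.6; x* = 10 + 0.75·0.6/10.5 = 10.0429; y* = 8 + 0.25·0.6/7.8 = 8.0192.
Utility at the optimum: U(10.0429, 8.0192) = 0.0351.

V = 0.0351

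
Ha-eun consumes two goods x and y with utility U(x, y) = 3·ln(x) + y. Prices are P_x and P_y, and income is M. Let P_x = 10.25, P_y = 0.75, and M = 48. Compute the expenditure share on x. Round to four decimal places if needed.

share on x = 0.0469

So x*(P_x,P_y) = 3·P_y/P_x, independent of income; and y* = (M − 3·P_y)/P_y.
At the given prices: x* = 3·0.75/10.25 = 0.2195, and y* = 61.
Expenditure on x: 10.25·0.2195 = 2.25; share = 0.0469.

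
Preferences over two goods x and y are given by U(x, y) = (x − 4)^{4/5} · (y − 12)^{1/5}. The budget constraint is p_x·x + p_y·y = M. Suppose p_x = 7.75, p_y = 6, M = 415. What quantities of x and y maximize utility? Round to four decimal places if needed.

This is Cobb-Douglas in (x−4, y−12): tangency gives 0.8·p_y·(y−12) = 0.2·p_x·(x−4).
After buying the subsistence bundle (4, 12), a share 0.8 of the remaining income goes to x: x* = 4 + 0.8·(M − 4p_x − 12p_y)/p_x.
Discretionary income = 415 − 4·7.75 − 12·6 = 312; x* = 4 + 0.8·312/7.75 = 36.2065; y* = 12 + 0.2·312/6 = 22.4.

x* = 36.2065, y* = 22.4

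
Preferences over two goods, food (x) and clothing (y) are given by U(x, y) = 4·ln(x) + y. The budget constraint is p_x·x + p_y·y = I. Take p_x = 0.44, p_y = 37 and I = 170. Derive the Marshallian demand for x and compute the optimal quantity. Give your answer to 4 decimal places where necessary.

x* = 336.3636

MU_x = 4/x, MU_y = 1. Tangency: 4/x = p_x/p_y.
So x*(p_x,p_y) = 4·p_y/p_x, independent of income; and y* = (I − 4·p_y)/p_y.
At the given prices: x* = 4·37/0.44 = 336.3636.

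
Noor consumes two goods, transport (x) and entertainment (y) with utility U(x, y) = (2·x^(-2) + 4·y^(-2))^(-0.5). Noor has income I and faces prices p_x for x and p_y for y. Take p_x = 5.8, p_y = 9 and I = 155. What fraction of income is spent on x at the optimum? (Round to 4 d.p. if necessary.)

share on x = 0.3719

MU_x ∝ 2·x^(-3), MU_y ∝ 4·y^(-3), so MRS = (1/2)·(y/x)^(3) = p_x/p_y.
Solve for the ratio: y/x = [2·p_x/p_y]^(1/3).
With the ratio pinned down, the budget gives x* = I/(p_x + p_y·(y/x)) and y* = (y/x)·x*.
Numerically y/x = 1.088275, so x* = 155/(5.8 + 9·1.088275) = 9.9394 and y* = 1.088275·9.9394 = 10.8168.
Expenditure on x: 5.8·9.9394 = 57.6486; share = 0.3719.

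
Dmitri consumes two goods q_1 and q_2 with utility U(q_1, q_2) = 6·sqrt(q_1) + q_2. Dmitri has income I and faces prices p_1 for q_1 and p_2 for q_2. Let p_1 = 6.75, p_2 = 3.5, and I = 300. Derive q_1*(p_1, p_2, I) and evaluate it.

q_1* = 2.4198

MU_q_1 = 3/√q_1, MU_q_2 = 1. Tangency: 3/√q_1 = p_1/p_2.
Solve: √q_1 = 3·p_2/p_1, so q_1*(p_1,p_2) = (3·p_2/p_1)², and q_2* = (I − p_1·q_1*)/p_2.
Plugging in: q_1* = (3·3.5/6.75)² = 2.4198.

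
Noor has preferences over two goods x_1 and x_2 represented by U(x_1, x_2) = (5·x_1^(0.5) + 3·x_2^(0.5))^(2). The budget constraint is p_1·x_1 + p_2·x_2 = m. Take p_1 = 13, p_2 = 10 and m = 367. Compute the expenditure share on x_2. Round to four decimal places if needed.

share on x_2 = 0.3188

MU_x_1 ∝ 5·x_1^(-0.5), MU_x_2 ∝ 3·x_2^(-0.5), so MRS = (5/3)·(x_2/x_1)^(0.5) = p_1/p_2.
Hence x_2/x_1 = ((3/5)·p_1/p_2)^(1/(0.5)), i.e. raised to the 2 power.
With the ratio pinned down, the budget gives x_1* = m/(p_1 + p_2·(x_2/x_1)) and x_2* = (x_2/x_1)·x_1*.
Numerically x_2/x_1 = 0.6084, so x_1* = 367/(13 + 10·0.6084) = 19.2308 and x_2* = 0.6084·19.2308 = 11.7.
Expenditure on x_2: 10·11.7 = 117; share = 0.3188.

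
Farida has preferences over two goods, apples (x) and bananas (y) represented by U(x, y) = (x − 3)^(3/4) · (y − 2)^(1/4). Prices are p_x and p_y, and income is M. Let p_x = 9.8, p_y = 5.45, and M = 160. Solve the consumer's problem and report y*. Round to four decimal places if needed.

After buying the subsistence bundle (3, 2), a share 0.75 of the remaining income goes to x: x* = 3 + 0.75·(M − 3p_x − 2p_y)/p_x.
Discretionary income = 160 − 3·9.8 − 2·5.45 = 119.7; y* = 2 + 0.25·119.7/5.45 = 7.4908.

y* = 7.4908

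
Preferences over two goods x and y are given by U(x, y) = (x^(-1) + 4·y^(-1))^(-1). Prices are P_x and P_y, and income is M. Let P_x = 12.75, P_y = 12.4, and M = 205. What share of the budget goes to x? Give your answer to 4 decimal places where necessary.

share on x = 0.3364

From the CES first-order condition, (1/4)·(y/x)^(2) = P_x/P_y.
Hence y/x = (4·P_x/P_y)^(1/(2)), i.e. raised to the 0.5 power.
Substitute y = (y/x)·x into the budget: x* = M/(P_x + P_y·(y/x)).
Numerically y/x = 2.028029, so x* = 205/(12.75 + 12.4·2.028029) = 5.4093 and y* = 2.028029·5.4093 = 10.9703.
Expenditure on x: 12.75·5.4093 = 68.9688; share = 0.3364.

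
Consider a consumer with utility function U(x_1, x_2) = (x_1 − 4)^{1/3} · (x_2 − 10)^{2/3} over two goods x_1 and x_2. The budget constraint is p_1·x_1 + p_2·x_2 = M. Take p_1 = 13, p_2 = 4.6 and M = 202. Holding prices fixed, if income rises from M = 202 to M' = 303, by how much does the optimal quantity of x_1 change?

Discretionary income = 202 − 4·13 − 10·4.6 = 104; x_1* = 4 + 1/3·104/13 = 6.6667.
At M' = 303: x_1* = 9.2564. Change: 9.2564 − 6.6667 = 2.5897.

Δx_1* = 2.5897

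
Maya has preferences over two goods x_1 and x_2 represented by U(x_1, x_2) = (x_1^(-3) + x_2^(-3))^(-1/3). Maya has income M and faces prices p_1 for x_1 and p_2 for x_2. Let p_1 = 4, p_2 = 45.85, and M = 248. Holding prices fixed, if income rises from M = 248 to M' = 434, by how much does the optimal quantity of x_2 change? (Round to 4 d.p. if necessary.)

From the CES first-order condition, (x_2/x_1)^(4) = p_1/p_2.
Hence x_2/x_1 = (p_1/p_2)^(1/(4)), i.e. raised to the 0.25 power.
Substitute x_2 = (x_2/x_1)·x_1 into the budget: x_1* = M/(p_1 + p_2·(x_2/x_1)).
Numerically x_2/x_1 = 0.543476, so x_1* = 248/(4 + 45.85·0.543476) = 8.5759 and x_2* = 0.543476·8.5759 = 4.6608.
At M' = 434: x_2* = 8.1564. Change: 8.1564 − 4.6608 = 3.4956.

Δx_2* = 3.4956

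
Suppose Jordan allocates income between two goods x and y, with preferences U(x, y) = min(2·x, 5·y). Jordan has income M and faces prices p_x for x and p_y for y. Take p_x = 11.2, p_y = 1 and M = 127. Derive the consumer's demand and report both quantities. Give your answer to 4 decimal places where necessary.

Leontief preferences: the optimum is at the kink where x/5 = y/2, i.e. y = (2/5)·x.
Budget: p_x·x + p_y·(2/5)·x = M, so (5·p_x + 2·p_y)·x = 5·M.
Demand: x*(p_x,p_y,M) = 5·M/(5·p_x + 2·p_y), y* = 2·M/(5·p_x + 2·p_y).
Here 5·11.2 + 2·1 = 58, giving x* = 10.9483 and y* = 4.3793.

x* = 10.9483, y* = 4.3793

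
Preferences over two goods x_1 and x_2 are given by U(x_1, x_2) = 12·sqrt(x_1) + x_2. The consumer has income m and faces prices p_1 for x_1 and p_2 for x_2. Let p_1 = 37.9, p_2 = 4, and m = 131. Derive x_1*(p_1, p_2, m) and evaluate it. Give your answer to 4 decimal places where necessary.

x_1* = 0.401

Plugging in: x_1* = (6·4/37.9)² = 0.401.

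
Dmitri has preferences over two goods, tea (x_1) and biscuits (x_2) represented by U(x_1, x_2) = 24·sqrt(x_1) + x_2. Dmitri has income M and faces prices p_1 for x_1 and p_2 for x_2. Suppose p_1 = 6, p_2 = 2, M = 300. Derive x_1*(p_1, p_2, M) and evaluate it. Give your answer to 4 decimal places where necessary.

x_1* = 16

Solve: √x_1 = 12·p_2/p_1, so x_1*(p_1,p_2) = (12·p_2/p_1)², and x_2* = (M − p_1·x_1*)/p_2.
Plugging in: x_1* = (12·2/6)² = 16.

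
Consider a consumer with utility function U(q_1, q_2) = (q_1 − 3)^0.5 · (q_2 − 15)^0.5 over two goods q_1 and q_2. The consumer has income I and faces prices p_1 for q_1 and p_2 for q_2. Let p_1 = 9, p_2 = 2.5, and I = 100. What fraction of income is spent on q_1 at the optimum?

share on q_1 = 0.4475

This is Cobb-Douglas in (q_1−3, q_2−15): tangency gives 0.5·p_2·(q_2−15) = 0.5·p_1·(q_1−3).
Substituting into the budget: q_1* = 3 + 0.5·(I − 3·p_1 − 15·p_2)/p_1, and q_2* = 15 + 0.5·(…)/p_2.
Discretionary income = 100 − 3·9 − 15·2.5 = 35.5; q_1* = 3 + 0.5·35.5/9 = 4.9722; q_2* = 15 + 0.5·35.5/2.5 = 22.1.
Expenditure on q_1: 9·4.9722 = 44.75; share = 0.4475.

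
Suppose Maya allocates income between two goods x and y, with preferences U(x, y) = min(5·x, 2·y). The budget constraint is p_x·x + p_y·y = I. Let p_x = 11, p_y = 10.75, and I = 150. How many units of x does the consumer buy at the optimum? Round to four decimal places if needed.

x* = 3.9604

Leontief preferences: the optimum is at the kink where x/2 = y/5, i.e. y = (5/2)·x.
Budget: p_x·x + p_y·(5/2)·x = I, so (2·p_x + 5·p_y)·x = 2·I.
Demand: x*(p_x,p_y,I) = 2·I/(2·p_x + 5·p_y), y* = 5·I/(2·p_x + 5·p_y).
Here 2·11 + 5·10.75 = 75.75, giving x* = 3.9604.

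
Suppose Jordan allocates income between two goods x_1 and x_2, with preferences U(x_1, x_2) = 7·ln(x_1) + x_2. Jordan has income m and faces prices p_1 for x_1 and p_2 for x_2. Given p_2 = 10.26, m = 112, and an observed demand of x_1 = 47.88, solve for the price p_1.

MU_x_1 = 7/x_1, MU_x_2 = 1. Tangency: 7/x_1 = p_1/p_2.
So x_1*(p_1,p_2) = 7·p_2/p_1, independent of income; and x_2* = (m − 7·p_2)/p_2.
Set x_1* = 47.88 in the demand function and solve for p_1: p_1 = 1.5.

p_1 = 1.5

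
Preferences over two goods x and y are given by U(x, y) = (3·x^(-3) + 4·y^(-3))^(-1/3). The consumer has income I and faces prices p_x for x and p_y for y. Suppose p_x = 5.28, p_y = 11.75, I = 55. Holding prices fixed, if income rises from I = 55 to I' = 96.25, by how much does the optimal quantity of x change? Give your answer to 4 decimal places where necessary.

Δx* = 2.6412

MU_x ∝ 3·x^(-4), MU_y ∝ 4·y^(-4), so MRS = (3/4)·(y/x)^(4) = p_x/p_y.
Solve for the ratio: y/x = [(4/3)·p_x/p_y]^(0.25).
Substitute y = (y/x)·x into the budget: x* = I/(p_x + p_y·(y/x)).
Numerically y/x = 0.879799, so x* = 55/(5.28 + 11.75·0.879799) = 3.5217.
At I' = 96.25: x* = 6.1629. Change: 6.1629 − 3.5217 = 2.6412.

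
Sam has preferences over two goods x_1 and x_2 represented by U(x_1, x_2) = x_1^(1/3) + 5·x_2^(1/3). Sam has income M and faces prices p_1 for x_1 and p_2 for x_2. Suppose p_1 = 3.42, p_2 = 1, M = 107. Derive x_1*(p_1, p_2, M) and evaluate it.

x_1* = 1.4434

From the CES first-order condition, (1/5)·(x_2/x_1)^(2/3) = p_1/p_2.
Solve for the ratio: x_2/x_1 = [5·p_1/p_2]^(1.5).
Substitute x_2 = (x_2/x_1)·x_1 into the budget: x_1* = M/(p_1 + p_2·(x_2/x_1)).
Numerically x_2/x_1 = 70.71217, so x_1* = 107/(3.42 + 1·70.71217) = 1.4434.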